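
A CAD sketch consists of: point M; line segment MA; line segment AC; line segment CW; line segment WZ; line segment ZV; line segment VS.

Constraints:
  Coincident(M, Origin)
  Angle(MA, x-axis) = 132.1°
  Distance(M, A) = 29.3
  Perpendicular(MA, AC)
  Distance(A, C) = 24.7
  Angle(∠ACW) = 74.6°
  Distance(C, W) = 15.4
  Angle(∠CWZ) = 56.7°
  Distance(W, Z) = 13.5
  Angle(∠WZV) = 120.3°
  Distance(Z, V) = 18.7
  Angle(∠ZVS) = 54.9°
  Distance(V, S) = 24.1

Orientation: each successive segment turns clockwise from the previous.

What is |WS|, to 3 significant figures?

14.2

M is at the origin; MA runs at 132.1° with length 29.3, so A = (-19.6, 21.7). MA ⟂ AC, so AC runs at 42.1°; with |AC| = 24.7, C = (-1.32, 38.3). ∠ACW = 74.6° gives CW at -63.3° from the x-axis; with |CW| = 15.4, W = (5.60, 24.5). ∠CWZ = 56.7° gives WZ at 173° from the x-axis; with |WZ| = 13.5, Z = (-7.81, 26.1). ∠WZV = 120.3° gives ZV at 114° from the x-axis; with |ZV| = 18.7, V = (-15.3, 43.2). ∠ZVS = 54.9° gives VS at -11.4° from the x-axis; with |VS| = 24.1, S = (8.30, 38.5). Then |WS| = |S − W| = 14.2.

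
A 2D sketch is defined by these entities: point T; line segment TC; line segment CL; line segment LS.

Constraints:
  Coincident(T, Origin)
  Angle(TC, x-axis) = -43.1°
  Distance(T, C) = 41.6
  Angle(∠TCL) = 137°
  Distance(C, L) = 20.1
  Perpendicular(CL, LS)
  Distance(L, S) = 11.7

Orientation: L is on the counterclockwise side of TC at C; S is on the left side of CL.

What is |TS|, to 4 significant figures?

53.20

T is at the origin; TC runs at -43.1° with length 41.6, so C = 41.6·(cos -43.1°, sin -43.1°) = (30.37, -28.42). ∠TCL = 137.0°, so CL runs at -43.1° + (180° − 137.0°) = -0.1000° from the x-axis; with |CL| = 20.1, L = C + 20.1·(cos -0.1000°, sin -0.1000°) = (50.47, -28.46). CL is perpendicular to LS; with |LS| = 11.7 on the left of CL, S = L + 11.7·(0.001745, 1.000) = (50.50, -16.76). Then |TS| = |S − T| = 53.20.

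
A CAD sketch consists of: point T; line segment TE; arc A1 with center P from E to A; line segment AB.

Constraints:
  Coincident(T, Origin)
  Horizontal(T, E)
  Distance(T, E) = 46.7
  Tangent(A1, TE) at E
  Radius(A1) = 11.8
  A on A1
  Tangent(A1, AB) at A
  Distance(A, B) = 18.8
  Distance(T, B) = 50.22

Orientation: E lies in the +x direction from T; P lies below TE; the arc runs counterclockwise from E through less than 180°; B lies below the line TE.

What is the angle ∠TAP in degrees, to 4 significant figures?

148.3°

Checks: ∠(PE, ET) = 90.00° ✓; |PE| = 11.80 ✓; |PA| = 11.80 ✓; ∠(PA, AB) = 90.00° ✓; |AB| = 18.80 ✓; |TB| = 50.22 ✓.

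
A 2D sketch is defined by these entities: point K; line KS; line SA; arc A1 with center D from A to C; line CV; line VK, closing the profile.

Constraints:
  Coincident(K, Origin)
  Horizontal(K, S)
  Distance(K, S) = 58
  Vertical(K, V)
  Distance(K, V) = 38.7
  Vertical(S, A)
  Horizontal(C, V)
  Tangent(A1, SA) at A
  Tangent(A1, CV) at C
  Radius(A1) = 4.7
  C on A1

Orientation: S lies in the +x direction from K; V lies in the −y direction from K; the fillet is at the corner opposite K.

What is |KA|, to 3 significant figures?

67.2

K is at the origin; K and S share the same y with |KS| = 58.0 and S on the +x side, so S = (58.0, 0.00). KV is vertical with |KV| = 38.7 and V on the −y side, so V = (0.00, -38.7). The virtual corner opposite K is at (58.0, -38.7). The tangent condition forces DA to be normal to SA and since A1 is tangent to CV there, DC ⟂ CV, with radius 4.7, so the center D sits 4.7 in from both sides at D = (53.3, -34.0). That places the tangent points at A = (58.0, -34.0) on SA and C = (53.3, -38.7) on CV. Then |KA| = |A − K| = 67.2.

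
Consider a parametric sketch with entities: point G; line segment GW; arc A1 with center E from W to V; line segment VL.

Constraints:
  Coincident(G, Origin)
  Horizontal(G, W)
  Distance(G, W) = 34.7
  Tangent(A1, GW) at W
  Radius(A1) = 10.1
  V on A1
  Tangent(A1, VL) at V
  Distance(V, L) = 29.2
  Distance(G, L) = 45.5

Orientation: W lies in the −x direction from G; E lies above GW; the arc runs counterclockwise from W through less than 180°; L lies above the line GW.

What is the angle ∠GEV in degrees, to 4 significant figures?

14.19°

Checks: |EV| = 10.10 ✓; ∠(EV, VL) = 90.00° ✓; |VL| = 29.20 ✓; |GL| = 45.50 ✓.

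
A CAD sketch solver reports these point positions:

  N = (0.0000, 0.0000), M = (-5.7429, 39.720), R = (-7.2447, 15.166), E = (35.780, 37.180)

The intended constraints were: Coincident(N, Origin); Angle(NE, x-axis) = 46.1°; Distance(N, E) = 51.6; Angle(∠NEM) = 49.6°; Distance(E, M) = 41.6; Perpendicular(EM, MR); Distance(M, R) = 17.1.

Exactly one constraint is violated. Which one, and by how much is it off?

Distance(M, R) = 17.1 — off by 7.50.

N = (0.00, 0.00) ✓; NE at 46.10° ✓; |NE| = 51.60 ✓; ∠NEM = 49.60° ✓; |EM| = 41.60 ✓; ∠(EM, MR) = 90.00° ✓; |MR| = 24.60 ✗.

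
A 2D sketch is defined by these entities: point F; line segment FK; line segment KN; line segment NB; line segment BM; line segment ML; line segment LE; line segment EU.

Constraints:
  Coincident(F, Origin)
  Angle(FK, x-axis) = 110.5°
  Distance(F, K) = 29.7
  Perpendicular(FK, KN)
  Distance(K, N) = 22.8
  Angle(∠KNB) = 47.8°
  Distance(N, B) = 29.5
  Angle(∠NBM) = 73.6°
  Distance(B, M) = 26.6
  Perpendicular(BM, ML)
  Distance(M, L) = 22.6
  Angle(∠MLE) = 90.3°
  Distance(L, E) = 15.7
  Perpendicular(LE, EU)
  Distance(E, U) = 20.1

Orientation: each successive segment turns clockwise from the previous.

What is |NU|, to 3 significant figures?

25.8

F is at the origin; FK runs at 110.5° with length 29.7, so K = (-10.4, 27.8). The perpendicularity gives KN at right angles to FK, so KN runs at 20.5°; with |KN| = 22.8, N = (11.0, 35.8). ∠KNB = 47.8° gives NB at -112° from the x-axis; with |NB| = 29.5, B = (0.0474, 8.39). ∠NBM = 73.6° gives BM at 142° from the x-axis; with |BM| = 26.6, M = (-20.9, 24.8). The perpendicularity gives ML at right angles to BM, so ML runs at 51.9°; with |ML| = 22.6, L = (-6.94, 42.6). ∠MLE = 90.3° gives LE at -37.8° from the x-axis; with |LE| = 15.7, E = (5.47, 33.0). LE is perpendicular to EU, so EU runs at -128°; with |EU| = 20.1, U = (-6.85, 17.1). Then |NU| = |U − N| = 25.8.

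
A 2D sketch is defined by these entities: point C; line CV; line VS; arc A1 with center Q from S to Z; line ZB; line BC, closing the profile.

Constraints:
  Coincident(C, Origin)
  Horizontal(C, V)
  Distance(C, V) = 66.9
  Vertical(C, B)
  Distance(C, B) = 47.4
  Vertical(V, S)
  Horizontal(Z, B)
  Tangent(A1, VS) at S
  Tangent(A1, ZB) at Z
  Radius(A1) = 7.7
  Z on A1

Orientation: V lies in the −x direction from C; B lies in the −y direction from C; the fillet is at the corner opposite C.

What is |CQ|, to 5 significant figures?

71.279

C is at the origin; C and V share the same y with |CV| = 66.9 and V on the −x side, so V = (-66.900, 0.0000). C and B share the same x with |CB| = 47.4 and B on the −y side, so B = (0.0000, -47.400). The virtual corner opposite C is at (-66.900, -47.400). A1 meets VS tangentially, so QS is at right angles to VS and tangency of A1 to ZB means the radius QZ is perpendicular to ZB, with radius 7.7, so the center Q sits 7.7 in from both sides at Q = (-59.200, -39.700). Then |CQ| = |Q − C| = 71.279.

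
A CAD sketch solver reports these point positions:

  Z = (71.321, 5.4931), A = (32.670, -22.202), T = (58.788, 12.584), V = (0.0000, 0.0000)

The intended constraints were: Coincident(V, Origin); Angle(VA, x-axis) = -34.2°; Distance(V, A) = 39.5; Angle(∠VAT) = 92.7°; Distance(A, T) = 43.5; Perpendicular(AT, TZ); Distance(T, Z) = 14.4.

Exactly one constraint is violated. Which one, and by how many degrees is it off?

Perpendicular(AT, TZ) — off by 7.40°.

V = (0.00, 0.00) ✓; VA at -34.20° ✓; |VA| = 39.50 ✓; ∠VAT = 92.70° ✓; |AT| = 43.50 ✓; ∠(AT, TZ) = 82.60° ✗; |TZ| = 14.40 ✓.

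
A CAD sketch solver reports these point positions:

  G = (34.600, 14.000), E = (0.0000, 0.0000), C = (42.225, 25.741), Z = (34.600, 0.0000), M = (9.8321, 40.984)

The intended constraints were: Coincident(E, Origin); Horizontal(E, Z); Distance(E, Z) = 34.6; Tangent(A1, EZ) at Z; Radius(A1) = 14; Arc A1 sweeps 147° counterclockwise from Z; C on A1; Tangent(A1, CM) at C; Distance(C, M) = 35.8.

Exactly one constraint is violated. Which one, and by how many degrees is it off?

Tangent(A1, CM) at C — off by 7.80°.

E = (0.00, 0.00) ✓; E.y = 0.00, Z.y = 0.00 ✓; |EZ| = 34.60 ✓; ∠(GZ, ZE) = 90.00° ✓; |GZ| = 14.00 ✓; bearing(G→C) − bearing(G→Z) = 147.0° ✓; |GC| = 14.00 ✓; ∠(GC, CM) = 82.20° ✗; |CM| = 35.80 ✓.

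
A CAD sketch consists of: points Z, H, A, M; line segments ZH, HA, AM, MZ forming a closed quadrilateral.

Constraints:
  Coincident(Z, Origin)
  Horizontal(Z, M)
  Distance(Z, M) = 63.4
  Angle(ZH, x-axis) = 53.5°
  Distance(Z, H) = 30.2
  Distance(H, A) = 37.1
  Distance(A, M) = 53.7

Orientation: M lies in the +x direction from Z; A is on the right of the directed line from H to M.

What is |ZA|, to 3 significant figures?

16.5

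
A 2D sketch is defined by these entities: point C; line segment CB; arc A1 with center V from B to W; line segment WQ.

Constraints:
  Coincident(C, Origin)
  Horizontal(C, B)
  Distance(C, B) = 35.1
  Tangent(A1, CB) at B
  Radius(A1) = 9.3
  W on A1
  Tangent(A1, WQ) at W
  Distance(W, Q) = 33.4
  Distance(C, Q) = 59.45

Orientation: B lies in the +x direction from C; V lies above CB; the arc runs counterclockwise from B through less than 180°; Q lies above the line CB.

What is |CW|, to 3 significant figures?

45.5

C is at the origin; CB is horizontal with |CB| = 35.1 and B on the +x side, so B = (35.1, 0.00). The tangent condition forces VB to be normal to CB, so V = B + (0, 9.3) = (35.1, 9.30). Since VW ⟂ WQ (tangency), |VQ| = √(9.3² + 33.4²) = 34.7 regardless of where W sits on A1. So Q lies on both circle(C, 59.45) and circle(V, 34.7); the above-CB intersection is Q = (40.5, 43.6). W is the foot of the tangent from Q: W = (44.3, 10.4).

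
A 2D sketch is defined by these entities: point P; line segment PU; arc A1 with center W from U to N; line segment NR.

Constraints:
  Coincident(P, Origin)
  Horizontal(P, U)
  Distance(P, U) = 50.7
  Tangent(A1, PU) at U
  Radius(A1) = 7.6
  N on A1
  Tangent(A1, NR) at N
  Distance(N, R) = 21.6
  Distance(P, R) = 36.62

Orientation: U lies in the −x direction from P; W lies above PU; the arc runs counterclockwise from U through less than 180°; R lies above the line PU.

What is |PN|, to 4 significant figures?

44.93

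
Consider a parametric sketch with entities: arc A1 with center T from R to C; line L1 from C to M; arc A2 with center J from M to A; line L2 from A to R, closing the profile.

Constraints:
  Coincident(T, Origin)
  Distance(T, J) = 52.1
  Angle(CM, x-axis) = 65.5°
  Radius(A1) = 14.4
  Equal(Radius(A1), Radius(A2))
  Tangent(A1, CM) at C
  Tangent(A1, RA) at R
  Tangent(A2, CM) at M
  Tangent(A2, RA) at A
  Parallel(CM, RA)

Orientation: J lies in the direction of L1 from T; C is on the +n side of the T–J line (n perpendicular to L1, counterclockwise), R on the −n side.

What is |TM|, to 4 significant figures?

54.05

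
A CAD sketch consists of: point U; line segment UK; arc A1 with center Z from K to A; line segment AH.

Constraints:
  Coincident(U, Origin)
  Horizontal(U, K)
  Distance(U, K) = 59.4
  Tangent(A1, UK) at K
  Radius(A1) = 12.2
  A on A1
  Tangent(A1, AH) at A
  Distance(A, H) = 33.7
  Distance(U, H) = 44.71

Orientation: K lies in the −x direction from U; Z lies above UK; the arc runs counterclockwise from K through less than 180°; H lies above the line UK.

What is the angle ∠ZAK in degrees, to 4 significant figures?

62.34°

Checks: U.y = 0.00, K.y = 0.00 ✓; ∠(ZK, KU) = 90.00° ✓; |ZK| = 12.20 ✓; |ZA| = 12.20 ✓; ∠(ZA, AH) = 90.00° ✓; |AH| = 33.70 ✓; |UH| = 44.71 ✓.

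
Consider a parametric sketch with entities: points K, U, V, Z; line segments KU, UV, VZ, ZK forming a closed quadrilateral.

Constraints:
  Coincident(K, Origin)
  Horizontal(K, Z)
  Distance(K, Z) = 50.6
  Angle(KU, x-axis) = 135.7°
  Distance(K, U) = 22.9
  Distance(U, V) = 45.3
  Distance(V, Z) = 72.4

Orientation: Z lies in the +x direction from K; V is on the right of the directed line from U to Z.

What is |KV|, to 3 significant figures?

33.2

K is at the origin; KZ is horizontal with |KZ| = 50.6 and Z in +x, so Z = (50.6, 0). KU runs at 135.7° with |KU| = 22.9, so U = (-16.4, 16.0). V is determined by |UV| = 45.3 and |VZ| = 72.4 together: it lies at the intersection of circle(U, 45.3) and circle(Z, 72.4). With |UZ| = 68.9, the foot of the radical line on UZ is 11.3 from U and the perpendicular offset is √(45.3² − 11.3²) = 43.9. Taking the right-of-UZ solution: V = (-15.6, -29.3).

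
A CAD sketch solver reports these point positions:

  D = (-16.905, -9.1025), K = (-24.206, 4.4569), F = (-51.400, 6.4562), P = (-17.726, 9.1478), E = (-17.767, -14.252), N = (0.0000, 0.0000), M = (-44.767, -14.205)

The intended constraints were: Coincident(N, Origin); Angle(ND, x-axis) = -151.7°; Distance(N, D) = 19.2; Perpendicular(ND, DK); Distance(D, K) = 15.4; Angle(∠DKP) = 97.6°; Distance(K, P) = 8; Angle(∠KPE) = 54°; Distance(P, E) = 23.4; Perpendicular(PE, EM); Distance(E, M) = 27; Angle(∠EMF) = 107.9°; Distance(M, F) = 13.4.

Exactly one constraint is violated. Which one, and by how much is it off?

Distance(M, F) = 13.4 — off by 8.30.

N = (0.00, 0.00) ✓; ND at -151.7° ✓; |ND| = 19.20 ✓; ∠(ND, DK) = 90.00° ✓; |DK| = 15.40 ✓; ∠DKP = 97.60° ✓; |KP| = 8.000 ✓; ∠KPE = 54.00° ✓; |PE| = 23.40 ✓; ∠(PE, EM) = 90.00° ✓; |EM| = 27.00 ✓; ∠EMF = 107.9° ✓; |MF| = 21.70 ✗.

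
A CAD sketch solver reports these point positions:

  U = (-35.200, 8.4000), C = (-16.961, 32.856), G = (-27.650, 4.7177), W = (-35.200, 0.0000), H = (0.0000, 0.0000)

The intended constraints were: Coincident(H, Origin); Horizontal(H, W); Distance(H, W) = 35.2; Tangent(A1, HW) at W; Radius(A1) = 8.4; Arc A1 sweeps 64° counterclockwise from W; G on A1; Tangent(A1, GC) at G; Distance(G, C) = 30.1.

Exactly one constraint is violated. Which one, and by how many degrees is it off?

Tangent(A1, GC) at G — off by 5.20°.

H = (0.00, 0.00) ✓; H.y = 0.00, W.y = 0.00 ✓; |HW| = 35.20 ✓; ∠(UW, WH) = 90.00° ✓; |UW| = 8.400 ✓; bearing(U→G) − bearing(U→W) = 64.00° ✓; |UG| = 8.400 ✓; ∠(UG, GC) = 84.80° ✗; |GC| = 30.10 ✓.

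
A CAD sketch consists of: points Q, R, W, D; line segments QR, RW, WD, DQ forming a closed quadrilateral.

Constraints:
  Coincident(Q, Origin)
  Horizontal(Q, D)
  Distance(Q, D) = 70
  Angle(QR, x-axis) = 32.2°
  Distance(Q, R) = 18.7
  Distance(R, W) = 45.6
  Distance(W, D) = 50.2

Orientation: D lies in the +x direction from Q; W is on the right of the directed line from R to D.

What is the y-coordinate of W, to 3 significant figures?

-32.7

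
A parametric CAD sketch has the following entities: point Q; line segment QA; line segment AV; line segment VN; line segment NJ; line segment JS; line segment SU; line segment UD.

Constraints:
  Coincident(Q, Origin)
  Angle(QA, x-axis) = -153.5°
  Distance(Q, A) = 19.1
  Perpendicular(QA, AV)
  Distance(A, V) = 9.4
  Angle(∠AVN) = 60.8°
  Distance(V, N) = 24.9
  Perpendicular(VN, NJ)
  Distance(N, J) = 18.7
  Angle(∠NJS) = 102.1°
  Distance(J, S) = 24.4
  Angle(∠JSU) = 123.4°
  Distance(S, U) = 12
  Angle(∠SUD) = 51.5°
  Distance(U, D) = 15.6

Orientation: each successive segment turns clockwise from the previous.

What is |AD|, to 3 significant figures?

6.28

∠JSU = 123.4° gives SU at 133° from the x-axis; with |SU| = 12.0, U = (-29.5, -15.1). ∠SUD = 51.5° gives UD at 4.30° from the x-axis; with |UD| = 15.6, D = (-14.0, -14.0). Then |AD| = |D − A| = 6.28.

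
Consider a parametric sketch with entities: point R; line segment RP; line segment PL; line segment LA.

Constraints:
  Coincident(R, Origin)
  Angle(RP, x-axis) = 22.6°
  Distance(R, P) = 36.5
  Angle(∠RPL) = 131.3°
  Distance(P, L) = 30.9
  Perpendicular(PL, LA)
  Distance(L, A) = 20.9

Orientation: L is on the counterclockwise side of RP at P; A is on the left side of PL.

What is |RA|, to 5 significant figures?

55.375

∠RPL = 131.3°, so PL runs at 22.6° + (180° − 131.3°) = 71.300° from the x-axis; with |PL| = 30.9, L = P + 30.9·(cos 71.300°, sin 71.300°) = (43.604, 43.296). PL is perpendicular to LA; with |LA| = 20.9 on the left of PL, A = L + 20.9·(-0.94721, 0.32061) = (23.807, 49.996). Then |RA| = |A − R| = 55.375.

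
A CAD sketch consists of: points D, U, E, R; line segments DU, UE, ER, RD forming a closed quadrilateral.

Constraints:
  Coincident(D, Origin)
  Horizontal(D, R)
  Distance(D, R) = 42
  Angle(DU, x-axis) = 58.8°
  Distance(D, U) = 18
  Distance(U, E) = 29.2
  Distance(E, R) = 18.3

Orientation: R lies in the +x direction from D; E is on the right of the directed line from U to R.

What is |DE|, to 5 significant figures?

27.288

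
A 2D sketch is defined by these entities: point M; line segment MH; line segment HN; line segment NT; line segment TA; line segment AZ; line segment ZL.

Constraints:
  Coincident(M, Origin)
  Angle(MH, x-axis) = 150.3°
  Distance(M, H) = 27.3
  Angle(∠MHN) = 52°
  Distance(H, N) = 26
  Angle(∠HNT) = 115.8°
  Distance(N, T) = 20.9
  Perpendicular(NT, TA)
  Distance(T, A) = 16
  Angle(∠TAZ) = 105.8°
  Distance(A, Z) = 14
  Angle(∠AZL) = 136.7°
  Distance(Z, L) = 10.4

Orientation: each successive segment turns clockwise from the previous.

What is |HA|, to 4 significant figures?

33.06

M is at the origin; MH runs at 150.3° with length 27.3, so H = (-23.71, 13.53). ∠MHN = 52.0° gives HN at 22.30° from the x-axis; with |HN| = 26.0, N = (0.3418, 23.39). ∠HNT = 115.8° gives NT at -41.90° from the x-axis; with |NT| = 20.9, T = (15.90, 9.434). The perpendicularity gives TA at right angles to NT, so TA runs at -131.9°; with |TA| = 16.0, A = (5.213, -2.475). Then |HA| = |A − H| = 33.06.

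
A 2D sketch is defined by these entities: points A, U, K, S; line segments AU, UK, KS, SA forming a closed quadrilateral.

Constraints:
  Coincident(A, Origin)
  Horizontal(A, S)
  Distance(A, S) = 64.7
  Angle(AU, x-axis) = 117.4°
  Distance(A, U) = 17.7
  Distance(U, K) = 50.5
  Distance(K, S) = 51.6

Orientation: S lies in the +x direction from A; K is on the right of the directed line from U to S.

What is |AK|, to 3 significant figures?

33.0

Checks: |UK| = 50.50 ✓; |KS| = 51.60 ✓.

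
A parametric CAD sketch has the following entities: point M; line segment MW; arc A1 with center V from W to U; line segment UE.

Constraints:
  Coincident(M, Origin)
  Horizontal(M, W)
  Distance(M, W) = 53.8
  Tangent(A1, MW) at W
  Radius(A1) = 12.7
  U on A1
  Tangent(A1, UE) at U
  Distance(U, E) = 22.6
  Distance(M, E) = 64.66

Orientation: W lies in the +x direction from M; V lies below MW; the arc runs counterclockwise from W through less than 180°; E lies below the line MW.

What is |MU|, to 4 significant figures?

46.01

Checks: |VU| = 12.70 ✓; ∠(VU, UE) = 90.00° ✓; |UE| = 22.60 ✓; |ME| = 64.66 ✓.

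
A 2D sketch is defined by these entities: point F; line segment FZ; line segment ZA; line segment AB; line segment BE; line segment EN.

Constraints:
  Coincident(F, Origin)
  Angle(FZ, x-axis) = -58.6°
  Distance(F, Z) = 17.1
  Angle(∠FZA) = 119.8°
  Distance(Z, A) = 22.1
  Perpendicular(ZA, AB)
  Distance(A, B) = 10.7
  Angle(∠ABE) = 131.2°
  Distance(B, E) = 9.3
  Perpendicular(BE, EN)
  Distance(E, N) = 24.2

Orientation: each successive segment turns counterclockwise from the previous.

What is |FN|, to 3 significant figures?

17.9

∠ABE = 131.2° gives BE at 140° from the x-axis; with |BE| = 9.3, E = (23.5, 2.65). BE is perpendicular to EN, so EN runs at -130°; with |EN| = 24.2, N = (8.11, -16.0). Then |FN| = |N − F| = 17.9.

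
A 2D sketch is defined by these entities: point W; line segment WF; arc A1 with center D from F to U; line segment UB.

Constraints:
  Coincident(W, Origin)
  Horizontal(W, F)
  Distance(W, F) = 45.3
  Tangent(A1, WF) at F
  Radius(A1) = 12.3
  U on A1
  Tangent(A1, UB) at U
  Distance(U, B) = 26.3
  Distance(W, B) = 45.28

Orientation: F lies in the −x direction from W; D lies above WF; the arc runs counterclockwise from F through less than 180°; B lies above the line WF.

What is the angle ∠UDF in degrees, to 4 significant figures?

78.44°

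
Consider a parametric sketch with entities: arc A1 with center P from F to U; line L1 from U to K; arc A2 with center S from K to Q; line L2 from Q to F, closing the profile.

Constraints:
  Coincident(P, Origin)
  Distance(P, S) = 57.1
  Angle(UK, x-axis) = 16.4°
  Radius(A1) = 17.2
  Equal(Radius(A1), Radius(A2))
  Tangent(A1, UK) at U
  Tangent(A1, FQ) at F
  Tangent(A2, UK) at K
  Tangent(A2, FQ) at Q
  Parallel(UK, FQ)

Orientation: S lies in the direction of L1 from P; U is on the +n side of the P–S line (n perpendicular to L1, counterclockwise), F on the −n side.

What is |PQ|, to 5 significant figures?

59.634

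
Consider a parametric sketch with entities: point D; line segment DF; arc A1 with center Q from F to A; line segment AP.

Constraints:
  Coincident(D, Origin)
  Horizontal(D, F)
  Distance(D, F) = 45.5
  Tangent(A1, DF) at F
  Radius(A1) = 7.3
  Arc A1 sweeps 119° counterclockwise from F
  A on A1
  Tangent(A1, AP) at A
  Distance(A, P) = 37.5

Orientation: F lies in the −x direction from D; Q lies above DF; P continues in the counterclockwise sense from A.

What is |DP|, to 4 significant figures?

72.02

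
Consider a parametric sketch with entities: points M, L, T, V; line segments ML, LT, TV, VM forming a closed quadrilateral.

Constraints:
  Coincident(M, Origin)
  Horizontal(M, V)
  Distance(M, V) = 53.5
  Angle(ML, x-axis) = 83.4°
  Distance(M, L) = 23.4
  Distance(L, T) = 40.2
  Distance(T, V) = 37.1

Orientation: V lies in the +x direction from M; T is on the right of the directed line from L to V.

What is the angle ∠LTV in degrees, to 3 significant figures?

92.5°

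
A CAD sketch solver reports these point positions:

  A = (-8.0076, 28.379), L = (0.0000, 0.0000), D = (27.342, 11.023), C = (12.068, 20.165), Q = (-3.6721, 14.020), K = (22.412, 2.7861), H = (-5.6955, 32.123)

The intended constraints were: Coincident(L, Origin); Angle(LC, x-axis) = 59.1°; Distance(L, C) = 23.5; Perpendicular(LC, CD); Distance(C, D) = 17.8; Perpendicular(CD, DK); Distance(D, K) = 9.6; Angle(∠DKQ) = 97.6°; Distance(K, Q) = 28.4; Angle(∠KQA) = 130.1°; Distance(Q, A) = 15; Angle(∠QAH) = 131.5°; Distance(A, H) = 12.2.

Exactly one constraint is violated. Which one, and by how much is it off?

Distance(A, H) = 12.2 — off by 7.80.

L = (0.00, 0.00) ✓; LC at 59.10° ✓; |LC| = 23.50 ✓; ∠(LC, CD) = 90.00° ✓; |CD| = 17.80 ✓; ∠(CD, DK) = 90.00° ✓; |DK| = 9.600 ✓; ∠DKQ = 97.60° ✓; |KQ| = 28.40 ✓; ∠KQA = 130.1° ✓; |QA| = 15.00 ✓; ∠QAH = 131.5° ✓; |AH| = 4.400 ✗.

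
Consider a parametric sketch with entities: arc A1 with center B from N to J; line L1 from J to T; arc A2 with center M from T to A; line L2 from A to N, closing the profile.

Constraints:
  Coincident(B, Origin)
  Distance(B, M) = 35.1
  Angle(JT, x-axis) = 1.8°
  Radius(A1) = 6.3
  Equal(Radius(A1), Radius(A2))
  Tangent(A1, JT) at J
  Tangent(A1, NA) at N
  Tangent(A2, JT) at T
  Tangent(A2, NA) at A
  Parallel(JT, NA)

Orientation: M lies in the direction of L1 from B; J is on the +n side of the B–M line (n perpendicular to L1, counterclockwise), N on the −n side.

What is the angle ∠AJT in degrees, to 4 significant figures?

19.75°

Tangency of A1 to both parallel lines with radius 6.3 puts J and N at B ± 6.3·n: J = (-0.1979, 6.297), N = (0.1979, -6.297). Equal radii place T and A the same way about M: T = M + 6.3·n = (34.88, 7.399), A = M − 6.3·n = (35.28, -5.194). Then cos ∠AJT = JA·JT / (|JA||JT|), giving 19.75°.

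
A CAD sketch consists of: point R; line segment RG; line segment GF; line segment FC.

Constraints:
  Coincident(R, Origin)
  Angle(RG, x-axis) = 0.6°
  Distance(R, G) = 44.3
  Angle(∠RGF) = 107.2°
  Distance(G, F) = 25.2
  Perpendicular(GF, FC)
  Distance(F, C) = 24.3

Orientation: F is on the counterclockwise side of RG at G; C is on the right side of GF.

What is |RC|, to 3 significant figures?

76.8

∠RGF = 107.2°, so GF runs at 0.6° + (180° − 107.2°) = 73.4° from the x-axis; with |GF| = 25.2, F = G + 25.2·(cos 73.4°, sin 73.4°) = (51.5, 24.6). The perpendicularity gives FC at right angles to GF; with |FC| = 24.3 on the right of GF, C = F + 24.3·(0.958, -0.286) = (74.8, 17.7). Then |RC| = |C − R| = 76.8.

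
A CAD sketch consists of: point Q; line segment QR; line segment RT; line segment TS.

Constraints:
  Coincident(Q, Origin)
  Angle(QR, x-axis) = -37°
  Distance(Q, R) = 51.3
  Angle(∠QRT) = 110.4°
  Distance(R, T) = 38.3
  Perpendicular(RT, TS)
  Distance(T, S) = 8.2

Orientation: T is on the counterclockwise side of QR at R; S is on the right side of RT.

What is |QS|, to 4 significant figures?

79.52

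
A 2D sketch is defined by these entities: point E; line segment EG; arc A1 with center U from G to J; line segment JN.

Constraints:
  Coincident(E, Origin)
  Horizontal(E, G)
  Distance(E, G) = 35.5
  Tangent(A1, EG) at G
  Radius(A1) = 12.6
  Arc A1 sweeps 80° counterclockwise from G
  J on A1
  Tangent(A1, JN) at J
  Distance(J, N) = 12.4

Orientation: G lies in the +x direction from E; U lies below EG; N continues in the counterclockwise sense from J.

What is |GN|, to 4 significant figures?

26.90

On A1, G sits at bearing 90° from U; an 80° counterclockwise sweep puts J at bearing 170°, so J = U + 12.6·(cos 170°, sin 170°) = (23.09, -10.41). A1 meets JN tangentially, so UJ is at right angles to JN, so JN runs along (−sin 170°, cos 170°); with |JN| = 12.4, N = (20.94, -22.62). Then |GN| = |N − G| = 26.90.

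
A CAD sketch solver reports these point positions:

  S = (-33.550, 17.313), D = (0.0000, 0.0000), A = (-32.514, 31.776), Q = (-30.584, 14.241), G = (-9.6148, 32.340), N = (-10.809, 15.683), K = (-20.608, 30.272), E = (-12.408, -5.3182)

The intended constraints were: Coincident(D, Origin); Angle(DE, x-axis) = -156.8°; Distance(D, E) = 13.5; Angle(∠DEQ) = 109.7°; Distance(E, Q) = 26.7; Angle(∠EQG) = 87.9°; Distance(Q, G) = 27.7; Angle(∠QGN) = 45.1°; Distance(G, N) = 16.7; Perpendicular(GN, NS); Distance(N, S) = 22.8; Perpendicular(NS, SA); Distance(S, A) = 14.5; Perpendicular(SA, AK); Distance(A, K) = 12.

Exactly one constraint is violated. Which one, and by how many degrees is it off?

Perpendicular(SA, AK) — off by 3.10°.

D = (0.00, 0.00) ✓; DE at -156.8° ✓; |DE| = 13.50 ✓; ∠DEQ = 109.7° ✓; |EQ| = 26.70 ✓; ∠EQG = 87.90° ✓; |QG| = 27.70 ✓; ∠QGN = 45.10° ✓; |GN| = 16.70 ✓; ∠(GN, NS) = 90.00° ✓; |NS| = 22.80 ✓; ∠(NS, SA) = 90.00° ✓; |SA| = 14.50 ✓; ∠(SA, AK) = 93.10° ✗; |AK| = 12.00 ✓.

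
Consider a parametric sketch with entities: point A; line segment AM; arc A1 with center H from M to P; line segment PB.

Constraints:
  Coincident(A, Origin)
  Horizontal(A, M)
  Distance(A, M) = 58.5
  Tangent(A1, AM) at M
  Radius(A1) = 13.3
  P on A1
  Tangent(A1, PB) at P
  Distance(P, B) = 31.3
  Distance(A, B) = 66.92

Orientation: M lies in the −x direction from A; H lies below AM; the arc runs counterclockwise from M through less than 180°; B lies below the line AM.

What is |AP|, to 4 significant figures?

72.10

Checks: |HP| = 13.30 ✓; ∠(HP, PB) = 90.00° ✓; |PB| = 31.30 ✓; |AB| = 66.92 ✓.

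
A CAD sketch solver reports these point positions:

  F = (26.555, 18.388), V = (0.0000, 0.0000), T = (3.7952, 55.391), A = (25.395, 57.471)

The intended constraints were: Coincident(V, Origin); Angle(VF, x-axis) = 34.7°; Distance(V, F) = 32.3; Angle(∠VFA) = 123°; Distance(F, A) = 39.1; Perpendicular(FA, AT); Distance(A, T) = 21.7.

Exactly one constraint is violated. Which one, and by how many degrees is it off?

Perpendicular(FA, AT) — off by 3.80°.

V = (0.00, 0.00) ✓; VF at 34.70° ✓; |VF| = 32.30 ✓; ∠VFA = 123.0° ✓; |FA| = 39.10 ✓; ∠(FA, AT) = 93.80° ✗; |AT| = 21.70 ✓.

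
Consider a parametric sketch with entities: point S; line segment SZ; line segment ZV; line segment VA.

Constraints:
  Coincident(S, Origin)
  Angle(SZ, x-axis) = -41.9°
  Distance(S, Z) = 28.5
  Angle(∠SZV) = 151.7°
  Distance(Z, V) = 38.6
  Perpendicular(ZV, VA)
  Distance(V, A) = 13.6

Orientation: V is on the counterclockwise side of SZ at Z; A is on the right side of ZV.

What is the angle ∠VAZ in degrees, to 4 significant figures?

70.59°

∠SZV = 151.7°, so ZV runs at -41.9° + (180° − 151.7°) = -13.60° from the x-axis; with |ZV| = 38.6, V = Z + 38.6·(cos -13.60°, sin -13.60°) = (58.73, -28.11). The perpendicularity gives VA at right angles to ZV; with |VA| = 13.6 on the right of ZV, A = V + 13.6·(-0.2351, -0.9720) = (55.53, -41.33). Then cos ∠VAZ = AV·AZ / (|AV||AZ|), giving 70.59°.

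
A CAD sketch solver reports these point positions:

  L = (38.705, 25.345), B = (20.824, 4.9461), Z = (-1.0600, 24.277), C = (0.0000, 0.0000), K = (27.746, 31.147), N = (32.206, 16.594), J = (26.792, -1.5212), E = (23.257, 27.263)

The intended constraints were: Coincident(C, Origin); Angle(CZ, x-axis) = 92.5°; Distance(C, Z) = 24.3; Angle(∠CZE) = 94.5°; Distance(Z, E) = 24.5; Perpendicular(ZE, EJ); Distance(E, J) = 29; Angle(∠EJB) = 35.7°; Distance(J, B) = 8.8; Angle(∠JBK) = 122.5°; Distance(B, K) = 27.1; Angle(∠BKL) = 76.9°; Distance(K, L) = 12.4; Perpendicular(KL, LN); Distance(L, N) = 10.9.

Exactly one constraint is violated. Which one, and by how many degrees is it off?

Perpendicular(KL, LN) — off by 8.70°.

C = (0.00, 0.00) ✓; CZ at 92.50° ✓; |CZ| = 24.30 ✓; ∠CZE = 94.50° ✓; |ZE| = 24.50 ✓; ∠(ZE, EJ) = 90.00° ✓; |EJ| = 29.00 ✓; ∠EJB = 35.70° ✓; |JB| = 8.800 ✓; ∠JBK = 122.5° ✓; |BK| = 27.10 ✓; ∠BKL = 76.90° ✓; |KL| = 12.40 ✓; ∠(KL, LN) = 98.70° ✗; |LN| = 10.90 ✓.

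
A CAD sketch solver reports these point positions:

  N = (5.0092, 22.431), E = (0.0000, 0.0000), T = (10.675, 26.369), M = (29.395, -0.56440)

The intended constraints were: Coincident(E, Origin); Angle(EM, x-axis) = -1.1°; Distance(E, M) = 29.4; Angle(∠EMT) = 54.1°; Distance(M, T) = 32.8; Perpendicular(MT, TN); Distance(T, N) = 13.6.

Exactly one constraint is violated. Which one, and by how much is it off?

Distance(T, N) = 13.6 — off by 6.70.

E = (0.00, 0.00) ✓; EM at -1.100° ✓; |EM| = 29.40 ✓; ∠EMT = 54.10° ✓; |MT| = 32.80 ✓; ∠(MT, TN) = 90.00° ✓; |TN| = 6.900 ✗.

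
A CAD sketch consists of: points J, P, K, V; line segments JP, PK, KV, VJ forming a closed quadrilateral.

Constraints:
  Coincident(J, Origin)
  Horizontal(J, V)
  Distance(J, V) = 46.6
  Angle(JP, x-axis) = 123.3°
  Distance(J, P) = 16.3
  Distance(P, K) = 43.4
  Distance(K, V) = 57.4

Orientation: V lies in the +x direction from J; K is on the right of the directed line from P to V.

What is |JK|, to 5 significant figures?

29.458

Checks: |PK| = 43.40 ✓; |KV| = 57.40 ✓.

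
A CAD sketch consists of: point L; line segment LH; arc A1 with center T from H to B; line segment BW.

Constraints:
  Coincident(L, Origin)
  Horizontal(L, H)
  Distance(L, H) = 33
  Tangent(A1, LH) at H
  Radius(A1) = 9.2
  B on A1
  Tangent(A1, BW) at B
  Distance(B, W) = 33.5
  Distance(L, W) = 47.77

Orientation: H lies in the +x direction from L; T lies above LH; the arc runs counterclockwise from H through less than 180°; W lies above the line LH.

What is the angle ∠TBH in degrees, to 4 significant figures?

28.35°

Checks: |TB| = 9.200 ✓; ∠(TB, BW) = 90.00° ✓; |BW| = 33.50 ✓; |LW| = 47.77 ✓.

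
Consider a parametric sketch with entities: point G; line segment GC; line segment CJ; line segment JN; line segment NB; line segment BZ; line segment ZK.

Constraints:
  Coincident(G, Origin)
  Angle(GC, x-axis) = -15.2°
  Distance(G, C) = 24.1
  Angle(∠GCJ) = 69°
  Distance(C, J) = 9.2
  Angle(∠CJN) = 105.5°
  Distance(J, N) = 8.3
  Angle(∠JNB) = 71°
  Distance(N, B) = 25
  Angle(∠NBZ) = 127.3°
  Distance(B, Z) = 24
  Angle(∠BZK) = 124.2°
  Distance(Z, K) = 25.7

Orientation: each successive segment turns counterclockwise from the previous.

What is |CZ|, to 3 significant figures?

30.1

G is at the origin; GC runs at -15.2° with length 24.1, so C = (23.3, -6.32). ∠GCJ = 69.0° gives CJ at 95.8° from the x-axis; with |CJ| = 9.2, J = (22.3, 2.83). ∠CJN = 105.5° gives JN at 170° from the x-axis; with |JN| = 8.3, N = (14.1, 4.23). ∠JNB = 71.0° gives NB at -80.7° from the x-axis; with |NB| = 25.0, B = (18.2, -20.4). ∠NBZ = 127.3° gives BZ at -28.0° from the x-axis; with |BZ| = 24.0, Z = (39.4, -31.7). Then |CZ| = |Z − C| = 30.1.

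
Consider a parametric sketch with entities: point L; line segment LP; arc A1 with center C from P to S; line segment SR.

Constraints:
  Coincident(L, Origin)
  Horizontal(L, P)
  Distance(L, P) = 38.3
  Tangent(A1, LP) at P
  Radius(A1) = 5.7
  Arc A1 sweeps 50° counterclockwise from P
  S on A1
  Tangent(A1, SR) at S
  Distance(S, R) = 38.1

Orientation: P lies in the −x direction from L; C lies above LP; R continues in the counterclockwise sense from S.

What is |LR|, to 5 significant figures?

32.619

L is at the origin; L and P share the same y with |LP| = 38.3 and P on the −x side, so P = (-38.300, 0.0000). A1 meets LP tangentially, so CP is at right angles to LP, so C = P + (0, 5.7) = (-38.300, 5.7000). On A1, P sits at bearing -90° from C; a 50° counterclockwise sweep puts S at bearing -40°, so S = C + 5.7·(cos -40°, sin -40°) = (-33.934, 2.0361). Tangency of A1 to SR means the radius CS is perpendicular to SR, so SR runs along (−sin -40°, cos -40°); with |SR| = 38.1, R = (-9.4433, 31.222). Then |LR| = |R − L| = 32.619.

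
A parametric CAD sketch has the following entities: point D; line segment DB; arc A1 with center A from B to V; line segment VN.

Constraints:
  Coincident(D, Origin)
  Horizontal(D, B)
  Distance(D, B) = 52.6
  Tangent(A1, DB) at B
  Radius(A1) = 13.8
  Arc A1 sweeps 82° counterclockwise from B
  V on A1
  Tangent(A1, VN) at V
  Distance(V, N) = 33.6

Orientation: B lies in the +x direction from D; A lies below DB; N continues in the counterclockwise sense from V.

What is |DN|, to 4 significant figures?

56.68

D is at the origin; D and B share the same y with |DB| = 52.6 and B on the +x side, so B = (52.60, 0.000). A1 meets DB tangentially, so AB is at right angles to DB, so A = B + (0, -13.8) = (52.60, -13.80). On A1, B sits at bearing 90° from A; an 82° counterclockwise sweep puts V at bearing 172°, so V = A + 13.8·(cos 172°, sin 172°) = (38.93, -11.88). Since A1 is tangent to VN there, AV ⟂ VN, so VN runs along (−sin 172°, cos 172°); with |VN| = 33.6, N = (34.26, -45.15). Then |DN| = |N − D| = 56.68.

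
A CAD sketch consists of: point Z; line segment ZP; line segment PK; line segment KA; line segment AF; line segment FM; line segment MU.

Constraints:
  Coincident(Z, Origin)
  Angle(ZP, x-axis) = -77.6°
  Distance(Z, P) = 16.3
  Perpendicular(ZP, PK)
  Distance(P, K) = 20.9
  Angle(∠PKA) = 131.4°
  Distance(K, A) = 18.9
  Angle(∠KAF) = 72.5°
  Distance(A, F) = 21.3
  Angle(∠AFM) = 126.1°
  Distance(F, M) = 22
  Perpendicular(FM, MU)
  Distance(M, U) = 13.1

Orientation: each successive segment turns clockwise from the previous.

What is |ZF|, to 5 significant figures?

15.370

∠PKA = 131.4° gives KA at 143.80° from the x-axis; with |KA| = 18.9, A = (-32.164, -9.2453). ∠KAF = 72.5° gives AF at 36.300° from the x-axis; with |AF| = 21.3, F = (-14.998, 3.3646). Then |ZF| = |F − Z| = 15.370.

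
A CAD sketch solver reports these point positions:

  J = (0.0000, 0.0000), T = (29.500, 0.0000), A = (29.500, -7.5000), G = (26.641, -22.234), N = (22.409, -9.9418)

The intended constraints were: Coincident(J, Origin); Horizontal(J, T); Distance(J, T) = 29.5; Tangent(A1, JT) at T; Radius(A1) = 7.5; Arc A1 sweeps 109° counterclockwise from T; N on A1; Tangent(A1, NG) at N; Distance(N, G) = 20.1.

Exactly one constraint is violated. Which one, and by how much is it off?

Distance(N, G) = 20.1 — off by 7.10.

J = (0.00, 0.00) ✓; J.y = 0.00, T.y = 0.00 ✓; |JT| = 29.50 ✓; ∠(AT, TJ) = 90.00° ✓; |AT| = 7.500 ✓; bearing(A→N) − bearing(A→T) = 109.0° ✓; |AN| = 7.500 ✓; ∠(AN, NG) = 90.00° ✓; |NG| = 13.00 ✗.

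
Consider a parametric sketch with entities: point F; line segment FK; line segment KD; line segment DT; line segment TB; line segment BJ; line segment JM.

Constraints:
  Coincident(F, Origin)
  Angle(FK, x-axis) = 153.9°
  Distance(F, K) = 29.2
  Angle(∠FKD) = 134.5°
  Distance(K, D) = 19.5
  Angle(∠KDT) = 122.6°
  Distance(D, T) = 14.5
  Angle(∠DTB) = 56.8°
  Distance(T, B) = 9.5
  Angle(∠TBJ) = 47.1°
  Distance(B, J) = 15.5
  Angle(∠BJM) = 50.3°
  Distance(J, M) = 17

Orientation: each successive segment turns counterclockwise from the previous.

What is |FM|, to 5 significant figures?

51.054

F is at the origin; FK runs at 153.9° with length 29.2, so K = (-26.222, 12.846). ∠FKD = 134.5° gives KD at -160.60° from the x-axis; with |KD| = 19.5, D = (-44.615, 6.3691). ∠KDT = 122.6° gives DT at -103.20° from the x-axis; with |DT| = 14.5, T = (-47.926, -7.7478). ∠DTB = 56.8° gives TB at 20.000° from the x-axis; with |TB| = 9.5, B = (-38.999, -4.4986). ∠TBJ = 47.1° gives BJ at 152.90° from the x-axis; with |BJ| = 15.5, J = (-52.798, 2.5623). ∠BJM = 50.3° gives JM at -77.400° from the x-axis; with |JM| = 17.0, M = (-49.089, -14.028). Then |FM| = |M − F| = 51.054.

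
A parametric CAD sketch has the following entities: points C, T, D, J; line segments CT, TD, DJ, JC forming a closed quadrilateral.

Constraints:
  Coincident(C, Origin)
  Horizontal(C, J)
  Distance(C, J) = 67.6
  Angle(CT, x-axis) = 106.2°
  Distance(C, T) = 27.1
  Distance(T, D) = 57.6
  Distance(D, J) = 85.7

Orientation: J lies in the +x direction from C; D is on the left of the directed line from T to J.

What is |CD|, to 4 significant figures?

77.88

C is at the origin; C and J share the same y with |CJ| = 67.6 and J in +x, so J = (67.6, 0). CT runs at 106.2° with |CT| = 27.1, so T = (-7.561, 26.02). D is determined by |TD| = 57.6 and |DJ| = 85.7 together: it lies at the intersection of circle(T, 57.6) and circle(J, 85.7). With |TJ| = 79.54, the foot of the radical line on TJ is 14.46 from T and the perpendicular offset is √(57.6² − 14.46²) = 55.76. Taking the left-of-TJ solution: D = (24.34, 73.98).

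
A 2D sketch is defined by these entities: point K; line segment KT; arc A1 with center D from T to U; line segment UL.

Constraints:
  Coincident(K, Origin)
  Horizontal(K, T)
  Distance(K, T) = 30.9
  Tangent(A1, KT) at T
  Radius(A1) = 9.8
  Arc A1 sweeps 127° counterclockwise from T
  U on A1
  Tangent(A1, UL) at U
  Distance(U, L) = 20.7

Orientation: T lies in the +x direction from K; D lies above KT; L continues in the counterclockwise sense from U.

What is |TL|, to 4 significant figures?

32.56

On A1, T sits at bearing -90° from D; a 127° counterclockwise sweep puts U at bearing 37°, so U = D + 9.8·(cos 37°, sin 37°) = (38.73, 15.70). Since A1 is tangent to UL there, DU ⟂ UL, so UL runs along (−sin 37°, cos 37°); with |UL| = 20.7, L = (26.27, 32.23). Then |TL| = |L − T| = 32.56.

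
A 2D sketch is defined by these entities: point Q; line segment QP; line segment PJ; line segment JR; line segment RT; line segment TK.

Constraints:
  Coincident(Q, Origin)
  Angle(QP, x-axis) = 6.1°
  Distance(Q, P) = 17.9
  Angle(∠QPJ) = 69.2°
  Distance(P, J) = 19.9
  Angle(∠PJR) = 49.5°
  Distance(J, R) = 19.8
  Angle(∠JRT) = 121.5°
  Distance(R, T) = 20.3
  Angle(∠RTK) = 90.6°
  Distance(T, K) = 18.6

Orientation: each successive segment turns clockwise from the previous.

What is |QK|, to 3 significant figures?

28.6

Q is at the origin; QP runs at 6.1° with length 17.9, so P = (17.8, 1.90). ∠QPJ = 69.2° gives PJ at -105° from the x-axis; with |PJ| = 19.9, J = (12.7, -17.3). ∠PJR = 49.5° gives JR at 125° from the x-axis; with |JR| = 19.8, R = (1.45, -1.09). ∠JRT = 121.5° gives RT at 66.3° from the x-axis; with |RT| = 20.3, T = (9.61, 17.5). ∠RTK = 90.6° gives TK at -23.1° from the x-axis; with |TK| = 18.6, K = (26.7, 10.2). Then |QK| = |K − Q| = 28.6.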